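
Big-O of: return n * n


Analysis: constant-time operation, no loop
Complexity: O(1)


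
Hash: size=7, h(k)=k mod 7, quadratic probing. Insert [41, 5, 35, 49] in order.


Insertions: 41->slot 6; 5->slot 5; 35->slot 0; 49->slot 1
Table: [35, 49, None, None, None, 5, 41]


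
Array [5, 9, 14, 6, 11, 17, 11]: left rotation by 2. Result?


Left rotate by 2: [14, 6, 11, 17, 11, 5, 9]


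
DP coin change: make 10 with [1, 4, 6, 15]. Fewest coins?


dp[0]=0; dp[i]=1+min(dp[i-c] for c in coins)
...dp[5]=2, dp[6]=1, dp[7]=2, dp[8]=2, dp[9]=3, dp[10]=2
Minimum coins for 10 = 2


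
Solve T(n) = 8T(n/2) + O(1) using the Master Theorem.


a=8, b=2, c=0. log_2(8)=3 > c=0. Case 1: O(n^log_b(a)) = O(n^3)
Complexity: O(n^3)


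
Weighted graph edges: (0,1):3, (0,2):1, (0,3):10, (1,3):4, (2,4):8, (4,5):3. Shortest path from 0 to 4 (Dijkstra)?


Dijkstra from 0:
Distances: {0: 0, 1: 3, 2: 1, 3: 7, 4: 9, 5: 12}
Shortest distance to 4 = 9, path = [0, 2, 4]


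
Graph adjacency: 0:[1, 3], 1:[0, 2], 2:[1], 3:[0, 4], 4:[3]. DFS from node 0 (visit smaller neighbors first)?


DFS stack-based: start with [0]
Visit order: [0, 1, 2, 3, 4]


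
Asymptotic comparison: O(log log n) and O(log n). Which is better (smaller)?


double-logarithmic grows slower than logarithmic
O(log log n) is asymptotically smaller; O(log n) grows faster


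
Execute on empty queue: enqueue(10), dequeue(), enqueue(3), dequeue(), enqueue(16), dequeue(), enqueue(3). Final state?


enqueue(10) -> [10]
dequeue() returns 10 -> []
enqueue(3) -> [3]
dequeue() returns 3 -> []
enqueue(16) -> [16]
dequeue() returns 16 -> []
enqueue(3) -> [3]
Final queue (front to back): [3]


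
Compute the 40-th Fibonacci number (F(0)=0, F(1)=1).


F(n)=F(n-1)+F(n-2)
...F(38)=39088169, F(39)=63245986, F(40)=102334155


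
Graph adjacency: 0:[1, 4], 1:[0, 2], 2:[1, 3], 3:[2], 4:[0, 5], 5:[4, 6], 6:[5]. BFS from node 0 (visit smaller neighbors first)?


BFS queue: start with [0]
Visit order: [0, 1, 4, 2, 5, 3, 6]


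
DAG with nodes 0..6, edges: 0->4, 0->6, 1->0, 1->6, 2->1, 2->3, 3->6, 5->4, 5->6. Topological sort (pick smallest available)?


Kahn's algorithm, process smallest node first
Order: [2, 1, 0, 3, 5, 4, 6]


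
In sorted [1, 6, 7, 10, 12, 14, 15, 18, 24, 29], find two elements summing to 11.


Two pointers: lo=0, hi=9
Found pair: (1, 10) summing to 11


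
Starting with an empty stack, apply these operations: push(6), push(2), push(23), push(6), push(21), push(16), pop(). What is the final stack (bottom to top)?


push(6) -> [6]
push(2) -> [6, 2]
push(23) -> [6, 2, 23]
push(6) -> [6, 2, 23, 6]
push(21) -> [6, 2, 23, 6, 21]
push(16) -> [6, 2, 23, 6, 21, 16]
pop() returns 16 -> [6, 2, 23, 6, 21]
Final stack (bottom to top): [6, 2, 23, 6, 21]


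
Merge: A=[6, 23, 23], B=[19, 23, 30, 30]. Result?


Compare heads, take smaller each step.
Merged: [6, 19, 23, 23, 23, 30, 30]


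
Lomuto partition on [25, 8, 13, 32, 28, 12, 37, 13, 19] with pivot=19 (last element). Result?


Elements <= 19 go left of pivot.
Result: [8, 13, 12, 13, 19, 25, 37, 32, 28], pivot at index 4


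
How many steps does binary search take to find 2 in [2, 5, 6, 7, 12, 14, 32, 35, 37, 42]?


Search for 2:
[0,9] mid=4 arr[4]=12
[0,3] mid=1 arr[1]=5
[0,0] mid=0 arr[0]=2
Total: 3 comparisons


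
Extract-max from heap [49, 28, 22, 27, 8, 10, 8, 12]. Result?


Max = 49
Replace root with last, heapify down
Resulting heap: [28, 27, 22, 12, 8, 10, 8]


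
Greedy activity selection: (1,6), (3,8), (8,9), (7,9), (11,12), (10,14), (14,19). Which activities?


Greedy: pick earliest-ending, then skip overlaps.
Selected (4 activities): [(1, 6), (8, 9), (11, 12), (14, 19)]


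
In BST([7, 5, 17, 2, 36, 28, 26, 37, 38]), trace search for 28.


BST root = 7
Search for 28: compare at each node
Path: [7, 17, 36, 28]


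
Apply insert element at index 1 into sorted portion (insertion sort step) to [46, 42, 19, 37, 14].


After one pass: [42, 46, 19, 37, 14]


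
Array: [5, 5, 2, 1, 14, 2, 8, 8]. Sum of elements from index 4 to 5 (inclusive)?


Prefix sums: [0, 5, 10, 12, 13, 27, 29, 37, 45]
Sum[4..5] = prefix[6] - prefix[4] = 29 - 13 = 16


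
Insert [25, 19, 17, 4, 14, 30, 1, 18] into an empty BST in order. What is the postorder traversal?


Root = 25; build tree by BST insertion.
Postorder traversal: [1, 14, 4, 18, 17, 19, 30, 25]


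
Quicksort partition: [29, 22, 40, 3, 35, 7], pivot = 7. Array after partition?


Elements <= 7 go left of pivot.
Result: [3, 7, 40, 29, 35, 22], pivot at index 1


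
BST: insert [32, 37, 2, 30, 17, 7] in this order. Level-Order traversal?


Root = 32; build tree by BST insertion.
Level-Order traversal: [32, 2, 37, 30, 17, 7]


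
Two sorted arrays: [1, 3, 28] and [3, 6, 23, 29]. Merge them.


Compare heads, take smaller each step.
Merged: [1, 3, 3, 6, 23, 28, 29]


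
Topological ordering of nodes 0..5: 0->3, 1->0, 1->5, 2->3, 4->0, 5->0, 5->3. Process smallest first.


Kahn's algorithm, process smallest node first
Order: [1, 2, 4, 5, 0, 3]


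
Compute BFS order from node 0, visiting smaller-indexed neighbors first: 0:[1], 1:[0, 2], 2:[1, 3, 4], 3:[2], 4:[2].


BFS queue: start with [0]
Visit order: [0, 1, 2, 3, 4]


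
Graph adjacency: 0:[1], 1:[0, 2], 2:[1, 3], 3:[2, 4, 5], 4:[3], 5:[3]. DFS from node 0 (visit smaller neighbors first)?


DFS stack-based: start with [0]
Visit order: [0, 1, 2, 3, 4, 5]


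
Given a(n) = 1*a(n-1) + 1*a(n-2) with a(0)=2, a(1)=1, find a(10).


Build bottom-up:
...a(8)=47, a(9)=76, a(10)=1*76+1*47=123


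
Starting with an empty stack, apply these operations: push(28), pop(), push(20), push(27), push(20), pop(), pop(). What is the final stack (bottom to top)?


push(28) -> [28]
pop() returns 28 -> []
push(20) -> [20]
push(27) -> [20, 27]
push(20) -> [20, 27, 20]
pop() returns 20 -> [20, 27]
pop() returns 27 -> [20]
Final stack (bottom to top): [20]


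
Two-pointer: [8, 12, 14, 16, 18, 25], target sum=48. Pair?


Two pointers: lo=0, hi=5
No pair sums to 48


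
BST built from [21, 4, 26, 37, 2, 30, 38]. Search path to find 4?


BST root = 21
Search for 4: compare at each node
Path: [21, 4]


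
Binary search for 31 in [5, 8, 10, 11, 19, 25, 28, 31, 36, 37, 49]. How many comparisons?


Search for 31:
[0,10] mid=5 arr[5]=25
[6,10] mid=8 arr[8]=36
[6,7] mid=6 arr[6]=28
[7,7] mid=7 arr[7]=31
Total: 4 comparisons


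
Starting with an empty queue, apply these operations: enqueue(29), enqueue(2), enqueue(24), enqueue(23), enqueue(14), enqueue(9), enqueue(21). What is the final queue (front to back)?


enqueue(29) -> [29]
enqueue(2) -> [29, 2]
enqueue(24) -> [29, 2, 24]
enqueue(23) -> [29, 2, 24, 23]
enqueue(14) -> [29, 2, 24, 23, 14]
enqueue(9) -> [29, 2, 24, 23, 14, 9]
enqueue(21) -> [29, 2, 24, 23, 14, 9, 21]
Final queue (front to back): [29, 2, 24, 23, 14, 9, 21]


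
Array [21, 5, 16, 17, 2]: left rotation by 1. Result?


Left rotate by 1: [5, 16, 17, 2, 21]


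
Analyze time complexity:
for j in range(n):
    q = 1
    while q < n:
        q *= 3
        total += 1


Per nesting level: O(n) * O(log n) = O(n log n)
Complexity: O(n log n)


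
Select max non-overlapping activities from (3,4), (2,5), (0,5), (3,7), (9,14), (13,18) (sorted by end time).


Greedy: pick earliest-ending, then skip overlaps.
Selected (2 activities): [(3, 4), (9, 14)]


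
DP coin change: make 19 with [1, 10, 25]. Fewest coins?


dp[0]=0; dp[i]=1+min(dp[i-c] for c in coins)
...dp[14]=5, dp[15]=6, dp[16]=7, dp[17]=8, dp[18]=9, dp[19]=10
Minimum coins for 19 = 10


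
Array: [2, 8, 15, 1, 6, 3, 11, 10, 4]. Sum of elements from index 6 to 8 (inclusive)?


Prefix sums: [0, 2, 10, 25, 26, 32, 35, 46, 56, 60]
Sum[6..8] = prefix[9] - prefix[6] = 60 - 35 = 25


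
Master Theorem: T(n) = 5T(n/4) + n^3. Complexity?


a=5, b=4, c=3. log_4(5)=1.161 < c=3. Case 3: O(n^c) = O(n^3)
Complexity: O(n^3)


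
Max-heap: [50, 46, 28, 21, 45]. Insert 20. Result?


Append 20: [50, 46, 28, 21, 45, 20]
Bubble up: no swaps needed
Result: [50, 46, 28, 21, 45, 20]


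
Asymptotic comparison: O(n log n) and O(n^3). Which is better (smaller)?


linearithmic grows slower than cubic
O(n log n) is asymptotically smaller; O(n^3) grows faster


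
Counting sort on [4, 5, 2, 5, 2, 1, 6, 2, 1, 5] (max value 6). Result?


Count array: [0, 2, 3, 0, 1, 3, 1]
Reconstruct: [1, 1, 2, 2, 2, 4, 5, 5, 5, 6]


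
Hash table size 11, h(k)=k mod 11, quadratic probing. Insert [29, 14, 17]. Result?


Insertions: 29->slot 7; 14->slot 3; 17->slot 6
Table: [None, None, None, 14, None, None, 17, 29, None, None, None]


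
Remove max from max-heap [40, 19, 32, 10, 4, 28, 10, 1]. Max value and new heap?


Max = 40
Replace root with last, heapify down
Resulting heap: [32, 19, 28, 10, 4, 1, 10]


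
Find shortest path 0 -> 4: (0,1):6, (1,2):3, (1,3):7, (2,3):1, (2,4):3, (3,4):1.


Dijkstra from 0:
Distances: {0: 0, 1: 6, 2: 9, 3: 10, 4: 11}
Shortest distance to 4 = 11, path = [0, 1, 2, 3, 4]


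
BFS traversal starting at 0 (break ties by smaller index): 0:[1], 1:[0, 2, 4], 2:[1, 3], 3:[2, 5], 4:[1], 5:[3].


BFS queue: start with [0]
Visit order: [0, 1, 2, 4, 3, 5]


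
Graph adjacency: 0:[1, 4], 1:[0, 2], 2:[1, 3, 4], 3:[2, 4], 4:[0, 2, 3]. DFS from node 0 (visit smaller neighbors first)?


DFS stack-based: start with [0]
Visit order: [0, 1, 2, 3, 4]


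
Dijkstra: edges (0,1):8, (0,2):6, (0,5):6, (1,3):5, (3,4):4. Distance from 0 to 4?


Dijkstra from 0:
Distances: {0: 0, 1: 8, 2: 6, 3: 13, 4: 17, 5: 6}
Shortest distance to 4 = 17, path = [0, 1, 3, 4]


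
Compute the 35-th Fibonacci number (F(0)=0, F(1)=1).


F(n)=F(n-1)+F(n-2)
...F(33)=3524578, F(34)=5702887, F(35)=9227465


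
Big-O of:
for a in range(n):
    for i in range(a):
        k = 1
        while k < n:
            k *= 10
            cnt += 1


Per nesting level: O(n) * O(n) [triangular over a] * O(log n) = O(n^2 log n)
Complexity: O(n^2 log n)


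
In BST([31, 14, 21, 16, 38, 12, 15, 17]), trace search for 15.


BST root = 31
Search for 15: compare at each node
Path: [31, 14, 21, 16, 15]


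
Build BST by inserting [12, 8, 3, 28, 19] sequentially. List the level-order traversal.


Root = 12; build tree by BST insertion.
Level-Order traversal: [12, 8, 28, 3, 19]


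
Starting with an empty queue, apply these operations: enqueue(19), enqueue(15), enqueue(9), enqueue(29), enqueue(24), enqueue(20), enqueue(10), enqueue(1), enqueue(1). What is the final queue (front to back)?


enqueue(19) -> [19]
enqueue(15) -> [19, 15]
enqueue(9) -> [19, 15, 9]
enqueue(29) -> [19, 15, 9, 29]
enqueue(24) -> [19, 15, 9, 29, 24]
enqueue(20) -> [19, 15, 9, 29, 24, 20]
enqueue(10) -> [19, 15, 9, 29, 24, 20, 10]
enqueue(1) -> [19, 15, 9, 29, 24, 20, 10, 1]
enqueue(1) -> [19, 15, 9, 29, 24, 20, 10, 1, 1]
Final queue (front to back): [19, 15, 9, 29, 24, 20, 10, 1, 1]


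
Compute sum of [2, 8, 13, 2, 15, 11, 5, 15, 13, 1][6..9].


Prefix sums: [0, 2, 10, 23, 25, 40, 51, 56, 71, 84, 85]
Sum[6..9] = prefix[10] - prefix[6] = 85 - 51 = 34


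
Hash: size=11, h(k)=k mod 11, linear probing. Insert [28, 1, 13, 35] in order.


Insertions: 28->slot 6; 1->slot 1; 13->slot 2; 35->slot 3
Table: [None, 1, 13, 35, None, None, 28, None, None, None, None]


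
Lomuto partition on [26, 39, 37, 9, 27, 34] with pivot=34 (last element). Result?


Elements <= 34 go left of pivot.
Result: [26, 9, 27, 34, 37, 39], pivot at index 3


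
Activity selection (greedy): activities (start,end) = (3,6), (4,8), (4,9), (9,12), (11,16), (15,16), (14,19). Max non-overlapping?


Greedy: pick earliest-ending, then skip overlaps.
Selected (3 activities): [(3, 6), (9, 12), (15, 16)]


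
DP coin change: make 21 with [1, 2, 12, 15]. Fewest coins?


dp[0]=0; dp[i]=1+min(dp[i-c] for c in coins)
...dp[16]=2, dp[17]=2, dp[18]=3, dp[19]=3, dp[20]=4, dp[21]=4
Minimum coins for 21 = 4


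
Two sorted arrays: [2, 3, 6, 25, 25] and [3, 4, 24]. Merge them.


Compare heads, take smaller each step.
Merged: [2, 3, 3, 4, 6, 24, 25, 25]


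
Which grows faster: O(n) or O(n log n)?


linear grows slower than linearithmic
O(n) is asymptotically smaller; O(n log n) grows faster


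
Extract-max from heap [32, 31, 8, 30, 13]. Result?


Max = 32
Replace root with last, heapify down
Resulting heap: [31, 30, 8, 13]


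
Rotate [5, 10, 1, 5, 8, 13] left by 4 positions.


Left rotate by 4: [8, 13, 5, 10, 1, 5]


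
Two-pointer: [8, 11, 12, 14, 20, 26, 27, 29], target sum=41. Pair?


Two pointers: lo=0, hi=7
Found pair: (12, 29) summing to 41


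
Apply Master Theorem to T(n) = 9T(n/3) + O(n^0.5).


a=9, b=3, c=0.5. log_3(9)=2 > c=0.5. Case 1: O(n^log_b(a)) = O(n^2)
Complexity: O(n^2)


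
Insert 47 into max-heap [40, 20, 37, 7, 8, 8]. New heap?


Append 47: [40, 20, 37, 7, 8, 8, 47]
Bubble up: swap idx 6(47) with idx 2(37); swap idx 2(47) with idx 0(40)
Result: [47, 20, 40, 7, 8, 8, 37]


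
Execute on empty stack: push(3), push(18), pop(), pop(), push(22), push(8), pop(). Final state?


push(3) -> [3]
push(18) -> [3, 18]
pop() returns 18 -> [3]
pop() returns 3 -> []
push(22) -> [22]
push(8) -> [22, 8]
pop() returns 8 -> [22]
Final stack (bottom to top): [22]


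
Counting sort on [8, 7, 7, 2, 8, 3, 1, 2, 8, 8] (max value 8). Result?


Count array: [0, 1, 2, 1, 0, 0, 0, 2, 4]
Reconstruct: [1, 2, 2, 3, 7, 7, 8, 8, 8, 8]


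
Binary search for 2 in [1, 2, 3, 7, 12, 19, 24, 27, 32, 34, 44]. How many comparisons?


Search for 2:
[0,10] mid=5 arr[5]=19
[0,4] mid=2 arr[2]=3
[0,1] mid=0 arr[0]=1
[1,1] mid=1 arr[1]=2
Total: 4 comparisons


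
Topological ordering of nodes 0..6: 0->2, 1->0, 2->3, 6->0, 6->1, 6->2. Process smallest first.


Kahn's algorithm, process smallest node first
Order: [4, 5, 6, 1, 0, 2, 3]


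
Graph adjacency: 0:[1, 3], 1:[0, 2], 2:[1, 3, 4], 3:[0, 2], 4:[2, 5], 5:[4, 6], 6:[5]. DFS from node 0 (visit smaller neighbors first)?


DFS stack-based: start with [0]
Visit order: [0, 1, 2, 3, 4, 5, 6]


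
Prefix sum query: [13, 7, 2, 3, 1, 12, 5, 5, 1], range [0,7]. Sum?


Prefix sums: [0, 13, 20, 22, 25, 26, 38, 43, 48, 49]
Sum[0..7] = prefix[8] - prefix[0] = 48 - 0 = 48


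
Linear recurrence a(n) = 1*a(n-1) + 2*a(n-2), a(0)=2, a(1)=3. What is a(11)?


Build bottom-up:
...a(9)=853, a(10)=1707, a(11)=1*1707+2*853=3413


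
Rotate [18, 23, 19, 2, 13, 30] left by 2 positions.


Left rotate by 2: [19, 2, 13, 30, 18, 23]


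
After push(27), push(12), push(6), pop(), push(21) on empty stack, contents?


push(27) -> [27]
push(12) -> [27, 12]
push(6) -> [27, 12, 6]
pop() returns 6 -> [27, 12]
push(21) -> [27, 12, 21]
Final stack (bottom to top): [27, 12, 21]


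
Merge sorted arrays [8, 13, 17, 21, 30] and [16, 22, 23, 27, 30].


Compare heads, take smaller each step.
Merged: [8, 13, 16, 17, 21, 22, 23, 27, 30, 30]


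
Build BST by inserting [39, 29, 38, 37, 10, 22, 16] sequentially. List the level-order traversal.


Root = 39; build tree by BST insertion.
Level-Order traversal: [39, 29, 10, 38, 22, 37, 16]


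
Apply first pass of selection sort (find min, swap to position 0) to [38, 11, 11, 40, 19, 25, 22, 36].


After one pass: [11, 38, 11, 40, 19, 25, 22, 36]


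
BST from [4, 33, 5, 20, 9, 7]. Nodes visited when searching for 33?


BST root = 4
Search for 33: compare at each node
Path: [4, 33]


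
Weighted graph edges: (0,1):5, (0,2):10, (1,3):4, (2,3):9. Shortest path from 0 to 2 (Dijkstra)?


Dijkstra from 0:
Distances: {0: 0, 1: 5, 2: 10, 3: 9}
Shortest distance to 2 = 10, path = [0, 2]


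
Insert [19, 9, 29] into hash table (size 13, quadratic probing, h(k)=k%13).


Insertions: 19->slot 6; 9->slot 9; 29->slot 3
Table: [None, None, None, 29, None, None, 19, None, None, 9, None, None, None]


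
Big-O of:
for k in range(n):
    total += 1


Per nesting level: O(n) = O(n)
Complexity: O(n)


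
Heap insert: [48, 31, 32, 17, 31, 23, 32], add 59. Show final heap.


Append 59: [48, 31, 32, 17, 31, 23, 32, 59]
Bubble up: swap idx 7(59) with idx 3(17); swap idx 3(59) with idx 1(31); swap idx 1(59) with idx 0(48)
Result: [59, 48, 32, 31, 31, 23, 32, 17]


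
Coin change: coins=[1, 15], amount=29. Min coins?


dp[0]=0; dp[i]=1+min(dp[i-c] for c in coins)
...dp[24]=10, dp[25]=11, dp[26]=12, dp[27]=13, dp[28]=14, dp[29]=15
Minimum coins for 29 = 15


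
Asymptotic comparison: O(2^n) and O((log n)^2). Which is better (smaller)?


polylogarithmic grows slower than exponential
O((log n)^2) is asymptotically smaller; O(2^n) grows faster


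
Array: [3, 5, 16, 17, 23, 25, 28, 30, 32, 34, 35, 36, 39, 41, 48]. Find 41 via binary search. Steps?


Search for 41:
[0,14] mid=7 arr[7]=30
[8,14] mid=11 arr[11]=36
[12,14] mid=13 arr[13]=41
Total: 3 comparisons


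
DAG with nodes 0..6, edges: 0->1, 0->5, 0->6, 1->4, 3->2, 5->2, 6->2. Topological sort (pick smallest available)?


Kahn's algorithm, process smallest node first
Order: [0, 1, 3, 4, 5, 6, 2]


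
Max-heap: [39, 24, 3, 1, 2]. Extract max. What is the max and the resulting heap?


Max = 39
Replace root with last, heapify down
Resulting heap: [24, 2, 3, 1]


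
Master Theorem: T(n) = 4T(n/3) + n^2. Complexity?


a=4, b=3, c=2. log_3(4)=1.262 < c=2. Case 3: O(n^c) = O(n^2)
Complexity: O(n^2)


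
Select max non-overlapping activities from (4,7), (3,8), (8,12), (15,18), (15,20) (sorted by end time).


Greedy: pick earliest-ending, then skip overlaps.
Selected (3 activities): [(4, 7), (8, 12), (15, 18)]


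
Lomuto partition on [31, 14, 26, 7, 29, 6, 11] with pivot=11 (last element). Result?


Elements <= 11 go left of pivot.
Result: [7, 6, 11, 31, 29, 14, 26], pivot at index 2


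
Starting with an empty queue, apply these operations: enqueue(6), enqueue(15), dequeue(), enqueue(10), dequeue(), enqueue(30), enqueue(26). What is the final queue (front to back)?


enqueue(6) -> [6]
enqueue(15) -> [6, 15]
dequeue() returns 6 -> [15]
enqueue(10) -> [15, 10]
dequeue() returns 15 -> [10]
enqueue(30) -> [10, 30]
enqueue(26) -> [10, 30, 26]
Final queue (front to back): [10, 30, 26]


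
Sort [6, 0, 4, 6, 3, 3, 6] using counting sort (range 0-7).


Count array: [1, 0, 0, 2, 1, 0, 3, 0]
Reconstruct: [0, 3, 3, 4, 6, 6, 6]


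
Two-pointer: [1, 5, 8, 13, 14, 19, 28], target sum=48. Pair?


Two pointers: lo=0, hi=6
No pair sums to 48


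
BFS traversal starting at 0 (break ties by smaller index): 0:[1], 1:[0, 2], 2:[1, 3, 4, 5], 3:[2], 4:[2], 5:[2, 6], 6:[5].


BFS queue: start with [0]
Visit order: [0, 1, 2, 3, 4, 5, 6]


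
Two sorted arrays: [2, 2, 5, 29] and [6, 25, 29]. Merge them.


Compare heads, take smaller each step.
Merged: [2, 2, 5, 6, 25, 29, 29]


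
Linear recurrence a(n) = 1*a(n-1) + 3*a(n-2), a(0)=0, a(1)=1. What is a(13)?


Build bottom-up:
...a(11)=2683, a(12)=6160, a(13)=1*6160+3*2683=14209


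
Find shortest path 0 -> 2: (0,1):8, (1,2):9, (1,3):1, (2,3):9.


Dijkstra from 0:
Distances: {0: 0, 1: 8, 2: 17, 3: 9}
Shortest distance to 2 = 17, path = [0, 1, 2]


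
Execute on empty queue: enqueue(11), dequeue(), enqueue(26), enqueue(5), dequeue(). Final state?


enqueue(11) -> [11]
dequeue() returns 11 -> []
enqueue(26) -> [26]
enqueue(5) -> [26, 5]
dequeue() returns 26 -> [5]
Final queue (front to back): [5]


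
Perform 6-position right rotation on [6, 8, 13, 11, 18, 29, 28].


Right rotate by 6: [8, 13, 11, 18, 29, 28, 6]


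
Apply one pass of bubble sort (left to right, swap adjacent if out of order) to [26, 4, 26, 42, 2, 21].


After one pass: [4, 26, 26, 2, 21, 42]


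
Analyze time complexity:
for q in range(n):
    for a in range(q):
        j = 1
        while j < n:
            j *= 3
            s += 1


Per nesting level: O(n) * O(n) [triangular over q] * O(log n) = O(n^2 log n)
Complexity: O(n^2 log n)


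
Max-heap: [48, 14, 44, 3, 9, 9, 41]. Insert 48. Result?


Append 48: [48, 14, 44, 3, 9, 9, 41, 48]
Bubble up: swap idx 7(48) with idx 3(3); swap idx 3(48) with idx 1(14)
Result: [48, 48, 44, 14, 9, 9, 41, 3]


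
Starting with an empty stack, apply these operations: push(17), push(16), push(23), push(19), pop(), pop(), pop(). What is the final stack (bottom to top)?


push(17) -> [17]
push(16) -> [17, 16]
push(23) -> [17, 16, 23]
push(19) -> [17, 16, 23, 19]
pop() returns 19 -> [17, 16, 23]
pop() returns 23 -> [17, 16]
pop() returns 16 -> [17]
Final stack (bottom to top): [17]


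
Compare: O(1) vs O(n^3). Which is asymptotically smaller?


constant grows slower than cubic
O(1) is asymptotically smaller; O(n^3) grows faster


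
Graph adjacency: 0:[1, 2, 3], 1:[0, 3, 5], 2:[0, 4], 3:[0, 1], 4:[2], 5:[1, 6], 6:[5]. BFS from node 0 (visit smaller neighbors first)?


BFS queue: start with [0]
Visit order: [0, 1, 2, 3, 5, 4, 6]


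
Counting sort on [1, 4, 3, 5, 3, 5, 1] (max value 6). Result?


Count array: [0, 2, 0, 2, 1, 2, 0]
Reconstruct: [1, 1, 3, 3, 4, 5, 5]


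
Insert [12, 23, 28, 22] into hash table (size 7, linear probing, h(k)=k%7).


Insertions: 12->slot 5; 23->slot 2; 28->slot 0; 22->slot 1
Table: [28, 22, 23, None, None, 12, None]


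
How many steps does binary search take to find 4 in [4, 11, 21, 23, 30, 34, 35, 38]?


Search for 4:
[0,7] mid=3 arr[3]=23
[0,2] mid=1 arr[1]=11
[0,0] mid=0 arr[0]=4
Total: 3 comparisons


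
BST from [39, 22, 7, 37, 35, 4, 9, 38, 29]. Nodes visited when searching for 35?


BST root = 39
Search for 35: compare at each node
Path: [39, 22, 37, 35]


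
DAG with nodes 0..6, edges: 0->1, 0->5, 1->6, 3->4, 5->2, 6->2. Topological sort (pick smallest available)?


Kahn's algorithm, process smallest node first
Order: [0, 1, 3, 4, 5, 6, 2]


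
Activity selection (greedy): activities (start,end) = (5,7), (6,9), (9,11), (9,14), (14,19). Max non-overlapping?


Greedy: pick earliest-ending, then skip overlaps.
Selected (3 activities): [(5, 7), (9, 11), (14, 19)]


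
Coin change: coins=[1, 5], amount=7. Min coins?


dp[0]=0; dp[i]=1+min(dp[i-c] for c in coins)
...dp[2]=2, dp[3]=3, dp[4]=4, dp[5]=1, dp[6]=2, dp[7]=3
Minimum coins for 7 = 3


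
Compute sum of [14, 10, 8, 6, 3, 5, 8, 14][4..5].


Prefix sums: [0, 14, 24, 32, 38, 41, 46, 54, 68]
Sum[4..5] = prefix[6] - prefix[4] = 46 - 38 = 8


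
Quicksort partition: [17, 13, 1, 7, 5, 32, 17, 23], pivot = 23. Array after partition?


Elements <= 23 go left of pivot.
Result: [17, 13, 1, 7, 5, 17, 23, 32], pivot at index 6


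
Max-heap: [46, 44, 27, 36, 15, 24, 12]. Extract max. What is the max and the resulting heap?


Max = 46
Replace root with last, heapify down
Resulting heap: [44, 36, 27, 12, 15, 24]


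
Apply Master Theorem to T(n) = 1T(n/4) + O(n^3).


a=1, b=4, c=3. log_4(1)=0 < c=3. Case 3: O(n^c) = O(n^3)
Complexity: O(n^3)


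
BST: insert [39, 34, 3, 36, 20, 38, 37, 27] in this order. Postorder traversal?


Root = 39; build tree by BST insertion.
Postorder traversal: [27, 20, 3, 37, 38, 36, 34, 39]


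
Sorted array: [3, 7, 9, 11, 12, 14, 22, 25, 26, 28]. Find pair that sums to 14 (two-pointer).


Two pointers: lo=0, hi=9
Found pair: (3, 11) summing to 14


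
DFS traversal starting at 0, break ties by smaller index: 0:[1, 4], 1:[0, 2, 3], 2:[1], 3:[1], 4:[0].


DFS stack-based: start with [0]
Visit order: [0, 1, 2, 3, 4]


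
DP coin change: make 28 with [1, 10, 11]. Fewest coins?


dp[0]=0; dp[i]=1+min(dp[i-c] for c in coins)
...dp[23]=3, dp[24]=4, dp[25]=5, dp[26]=6, dp[27]=7, dp[28]=8
Minimum coins for 28 = 8


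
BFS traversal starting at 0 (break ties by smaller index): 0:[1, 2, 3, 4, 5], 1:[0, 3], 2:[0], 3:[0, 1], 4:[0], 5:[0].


BFS queue: start with [0]
Visit order: [0, 1, 2, 3, 4, 5]


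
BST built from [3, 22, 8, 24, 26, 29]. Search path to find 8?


BST root = 3
Search for 8: compare at each node
Path: [3, 22, 8]


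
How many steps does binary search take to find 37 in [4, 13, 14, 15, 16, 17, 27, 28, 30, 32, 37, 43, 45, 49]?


Search for 37:
[0,13] mid=6 arr[6]=27
[7,13] mid=10 arr[10]=37
Total: 2 comparisons


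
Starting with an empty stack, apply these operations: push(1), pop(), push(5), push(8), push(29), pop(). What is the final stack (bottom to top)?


push(1) -> [1]
pop() returns 1 -> []
push(5) -> [5]
push(8) -> [5, 8]
push(29) -> [5, 8, 29]
pop() returns 29 -> [5, 8]
Final stack (bottom to top): [5, 8]


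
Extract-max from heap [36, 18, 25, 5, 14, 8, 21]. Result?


Max = 36
Replace root with last, heapify down
Resulting heap: [25, 18, 21, 5, 14, 8]


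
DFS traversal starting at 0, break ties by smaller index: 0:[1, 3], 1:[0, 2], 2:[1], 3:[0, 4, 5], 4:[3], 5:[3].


DFS stack-based: start with [0]
Visit order: [0, 1, 2, 3, 4, 5]


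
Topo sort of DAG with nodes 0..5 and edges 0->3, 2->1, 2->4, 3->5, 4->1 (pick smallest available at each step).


Kahn's algorithm, process smallest node first
Order: [0, 2, 3, 4, 1, 5]


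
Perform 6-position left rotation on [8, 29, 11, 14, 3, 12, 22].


Left rotate by 6: [22, 8, 29, 11, 14, 3, 12]


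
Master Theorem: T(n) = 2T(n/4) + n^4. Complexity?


a=2, b=4, c=4. log_4(2)=0.5 < c=4. Case 3: O(n^c) = O(n^4)
Complexity: O(n^4)


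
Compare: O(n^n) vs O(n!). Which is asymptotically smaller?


factorial grows slower than n^n
O(n!) is asymptotically smaller; O(n^n) grows faster


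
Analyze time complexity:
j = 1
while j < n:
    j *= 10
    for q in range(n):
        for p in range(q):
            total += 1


Per nesting level: O(log n) * O(n) * O(n) [triangular over q] = O(n^2 log n)
Complexity: O(n^2 log n)


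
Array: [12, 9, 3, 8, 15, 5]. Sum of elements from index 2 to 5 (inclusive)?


Prefix sums: [0, 12, 21, 24, 32, 47, 52]
Sum[2..5] = prefix[6] - prefix[2] = 52 - 21 = 31


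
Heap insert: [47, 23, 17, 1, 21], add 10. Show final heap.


Append 10: [47, 23, 17, 1, 21, 10]
Bubble up: no swaps needed
Result: [47, 23, 17, 1, 21, 10]


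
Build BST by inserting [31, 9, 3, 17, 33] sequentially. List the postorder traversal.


Root = 31; build tree by BST insertion.
Postorder traversal: [3, 17, 9, 33, 31]


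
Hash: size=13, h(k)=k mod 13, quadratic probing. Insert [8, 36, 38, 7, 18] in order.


Insertions: 8->slot 8; 36->slot 10; 38->slot 12; 7->slot 7; 18->slot 5
Table: [None, None, None, None, None, 18, None, 7, 8, None, 36, None, 38]


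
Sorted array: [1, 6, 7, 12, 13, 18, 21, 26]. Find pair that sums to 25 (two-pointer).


Two pointers: lo=0, hi=7
Found pair: (7, 18) summing to 25


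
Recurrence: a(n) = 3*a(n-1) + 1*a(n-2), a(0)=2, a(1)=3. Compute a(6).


Build bottom-up:
...a(4)=119, a(5)=393, a(6)=3*393+1*119=1298


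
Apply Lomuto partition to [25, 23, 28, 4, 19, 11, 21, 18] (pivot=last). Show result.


Elements <= 18 go left of pivot.
Result: [4, 11, 18, 25, 19, 23, 21, 28], pivot at index 2


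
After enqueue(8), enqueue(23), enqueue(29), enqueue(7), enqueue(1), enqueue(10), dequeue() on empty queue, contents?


enqueue(8) -> [8]
enqueue(23) -> [8, 23]
enqueue(29) -> [8, 23, 29]
enqueue(7) -> [8, 23, 29, 7]
enqueue(1) -> [8, 23, 29, 7, 1]
enqueue(10) -> [8, 23, 29, 7, 1, 10]
dequeue() returns 8 -> [23, 29, 7, 1, 10]
Final queue (front to back): [23, 29, 7, 1, 10]


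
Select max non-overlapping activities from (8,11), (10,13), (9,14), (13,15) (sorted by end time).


Greedy: pick earliest-ending, then skip overlaps.
Selected (2 activities): [(8, 11), (13, 15)]


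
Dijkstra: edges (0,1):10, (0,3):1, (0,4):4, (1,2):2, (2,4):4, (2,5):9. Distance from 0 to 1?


Dijkstra from 0:
Distances: {0: 0, 1: 10, 2: 8, 3: 1, 4: 4, 5: 17}
Shortest distance to 1 = 10, path = [0, 1]


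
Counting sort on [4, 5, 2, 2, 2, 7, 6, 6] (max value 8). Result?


Count array: [0, 0, 3, 0, 1, 1, 2, 1, 0]
Reconstruct: [2, 2, 2, 4, 5, 6, 6, 7]


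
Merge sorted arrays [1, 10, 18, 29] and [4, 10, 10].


Compare heads, take smaller each step.
Merged: [1, 4, 10, 10, 10, 18, 29]


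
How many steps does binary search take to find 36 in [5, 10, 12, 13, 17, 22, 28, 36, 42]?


Search for 36:
[0,8] mid=4 arr[4]=17
[5,8] mid=6 arr[6]=28
[7,8] mid=7 arr[7]=36
Total: 3 comparisons


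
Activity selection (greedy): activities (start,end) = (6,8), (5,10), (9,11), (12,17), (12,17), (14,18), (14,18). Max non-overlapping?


Greedy: pick earliest-ending, then skip overlaps.
Selected (3 activities): [(6, 8), (9, 11), (12, 17)]


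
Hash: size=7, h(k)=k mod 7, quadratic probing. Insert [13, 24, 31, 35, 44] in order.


Insertions: 13->slot 6; 24->slot 3; 31->slot 4; 35->slot 0; 44->slot 2
Table: [35, None, 44, 24, 31, None, 13]


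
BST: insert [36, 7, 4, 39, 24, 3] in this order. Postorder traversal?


Root = 36; build tree by BST insertion.
Postorder traversal: [3, 4, 24, 7, 39, 36]


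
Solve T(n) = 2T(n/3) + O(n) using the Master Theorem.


a=2, b=3, c=1. log_3(2)=0.631 < c=1. Case 3: O(n^c) = O(n)
Complexity: O(n)


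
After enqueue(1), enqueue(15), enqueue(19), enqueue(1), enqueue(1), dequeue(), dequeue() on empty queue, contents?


enqueue(1) -> [1]
enqueue(15) -> [1, 15]
enqueue(19) -> [1, 15, 19]
enqueue(1) -> [1, 15, 19, 1]
enqueue(1) -> [1, 15, 19, 1, 1]
dequeue() returns 1 -> [15, 19, 1, 1]
dequeue() returns 15 -> [19, 1, 1]
Final queue (front to back): [19, 1, 1]


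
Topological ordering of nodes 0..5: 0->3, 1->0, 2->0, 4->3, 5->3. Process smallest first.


Kahn's algorithm, process smallest node first
Order: [1, 2, 0, 4, 5, 3]


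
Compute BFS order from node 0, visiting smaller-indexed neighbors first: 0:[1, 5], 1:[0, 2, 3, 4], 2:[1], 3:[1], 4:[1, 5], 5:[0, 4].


BFS queue: start with [0]
Visit order: [0, 1, 5, 2, 3, 4]


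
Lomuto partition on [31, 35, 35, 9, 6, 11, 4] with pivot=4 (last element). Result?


Elements <= 4 go left of pivot.
Result: [4, 35, 35, 9, 6, 11, 31], pivot at index 0


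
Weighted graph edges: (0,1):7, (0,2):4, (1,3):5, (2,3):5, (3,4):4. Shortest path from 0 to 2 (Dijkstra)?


Dijkstra from 0:
Distances: {0: 0, 1: 7, 2: 4, 3: 9, 4: 13}
Shortest distance to 2 = 4, path = [0, 2]


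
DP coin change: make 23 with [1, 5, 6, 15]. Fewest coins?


dp[0]=0; dp[i]=1+min(dp[i-c] for c in coins)
...dp[18]=3, dp[19]=4, dp[20]=2, dp[21]=2, dp[22]=3, dp[23]=4
Minimum coins for 23 = 4


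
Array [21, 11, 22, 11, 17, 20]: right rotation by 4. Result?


Right rotate by 4: [22, 11, 17, 20, 21, 11]


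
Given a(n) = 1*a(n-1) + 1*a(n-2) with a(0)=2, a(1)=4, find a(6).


Build bottom-up:
...a(4)=16, a(5)=26, a(6)=1*26+1*16=42


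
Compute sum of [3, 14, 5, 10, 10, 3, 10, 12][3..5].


Prefix sums: [0, 3, 17, 22, 32, 42, 45, 55, 67]
Sum[3..5] = prefix[6] - prefix[3] = 45 - 22 = 23


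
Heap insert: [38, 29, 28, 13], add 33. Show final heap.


Append 33: [38, 29, 28, 13, 33]
Bubble up: swap idx 4(33) with idx 1(29)
Result: [38, 33, 28, 13, 29]


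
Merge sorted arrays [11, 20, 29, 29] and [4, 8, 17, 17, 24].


Compare heads, take smaller each step.
Merged: [4, 8, 11, 17, 17, 20, 24, 29, 29]


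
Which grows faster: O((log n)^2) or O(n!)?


polylogarithmic grows slower than factorial
O((log n)^2) is asymptotically smaller; O(n!) grows faster


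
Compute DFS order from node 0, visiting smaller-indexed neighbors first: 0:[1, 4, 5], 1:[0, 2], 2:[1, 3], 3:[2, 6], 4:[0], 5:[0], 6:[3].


DFS stack-based: start with [0]
Visit order: [0, 1, 2, 3, 6, 4, 5]


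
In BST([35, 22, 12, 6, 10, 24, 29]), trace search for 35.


BST root = 35
Search for 35: compare at each node
Path: [35]


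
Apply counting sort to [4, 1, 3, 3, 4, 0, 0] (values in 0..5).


Count array: [2, 1, 0, 2, 2, 0]
Reconstruct: [0, 0, 1, 3, 3, 4, 4]


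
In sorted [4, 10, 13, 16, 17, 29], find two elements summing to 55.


Two pointers: lo=0, hi=5
No pair sums to 55


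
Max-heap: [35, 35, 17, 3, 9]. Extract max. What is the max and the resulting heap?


Max = 35
Replace root with last, heapify down
Resulting heap: [35, 9, 17, 3]


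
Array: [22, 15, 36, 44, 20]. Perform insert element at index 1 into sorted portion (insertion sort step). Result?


After one pass: [15, 22, 36, 44, 20]


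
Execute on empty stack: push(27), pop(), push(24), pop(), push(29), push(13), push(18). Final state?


push(27) -> [27]
pop() returns 27 -> []
push(24) -> [24]
pop() returns 24 -> []
push(29) -> [29]
push(13) -> [29, 13]
push(18) -> [29, 13, 18]
Final stack (bottom to top): [29, 13, 18]


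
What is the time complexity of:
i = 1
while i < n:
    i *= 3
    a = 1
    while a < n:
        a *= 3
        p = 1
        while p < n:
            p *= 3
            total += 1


Per nesting level: O(log n) * O(log n) * O(log n) = O((log n)^3)
Complexity: O((log n)^3)


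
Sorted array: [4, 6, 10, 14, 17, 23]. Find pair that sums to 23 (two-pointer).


Two pointers: lo=0, hi=5
Found pair: (6, 17) summing to 23


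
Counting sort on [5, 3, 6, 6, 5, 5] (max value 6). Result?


Count array: [0, 0, 0, 1, 0, 3, 2]
Reconstruct: [3, 5, 5, 5, 6, 6]


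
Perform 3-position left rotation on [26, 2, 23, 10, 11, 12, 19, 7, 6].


Left rotate by 3: [10, 11, 12, 19, 7, 6, 26, 2, 23]


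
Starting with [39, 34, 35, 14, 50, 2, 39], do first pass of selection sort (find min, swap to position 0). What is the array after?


After one pass: [2, 34, 35, 14, 50, 39, 39]


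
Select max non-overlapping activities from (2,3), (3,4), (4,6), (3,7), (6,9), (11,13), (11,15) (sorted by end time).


Greedy: pick earliest-ending, then skip overlaps.
Selected (5 activities): [(2, 3), (3, 4), (4, 6), (6, 9), (11, 13)]


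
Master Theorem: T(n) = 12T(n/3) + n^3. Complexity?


a=12, b=3, c=3. log_3(12)=2.262 < c=3. Case 3: O(n^c) = O(n^3)
Complexity: O(n^3)


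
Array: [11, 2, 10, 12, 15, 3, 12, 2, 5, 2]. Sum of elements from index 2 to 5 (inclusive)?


Prefix sums: [0, 11, 13, 23, 35, 50, 53, 65, 67, 72, 74]
Sum[2..5] = prefix[6] - prefix[2] = 53 - 13 = 40


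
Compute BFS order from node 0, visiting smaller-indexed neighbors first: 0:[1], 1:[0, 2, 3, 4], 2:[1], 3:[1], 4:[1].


BFS queue: start with [0]
Visit order: [0, 1, 2, 3, 4]


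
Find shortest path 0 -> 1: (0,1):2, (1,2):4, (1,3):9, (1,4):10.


Dijkstra from 0:
Distances: {0: 0, 1: 2, 2: 6, 3: 11, 4: 12}
Shortest distance to 1 = 2, path = [0, 1]


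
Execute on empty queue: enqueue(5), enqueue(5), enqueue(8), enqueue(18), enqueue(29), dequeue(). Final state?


enqueue(5) -> [5]
enqueue(5) -> [5, 5]
enqueue(8) -> [5, 5, 8]
enqueue(18) -> [5, 5, 8, 18]
enqueue(29) -> [5, 5, 8, 18, 29]
dequeue() returns 5 -> [5, 8, 18, 29]
Final queue (front to back): [5, 8, 18, 29]


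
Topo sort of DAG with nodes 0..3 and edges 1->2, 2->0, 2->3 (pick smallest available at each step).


Kahn's algorithm, process smallest node first
Order: [1, 2, 0, 3]


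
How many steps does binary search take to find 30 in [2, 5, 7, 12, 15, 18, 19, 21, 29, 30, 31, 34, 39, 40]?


Search for 30:
[0,13] mid=6 arr[6]=19
[7,13] mid=10 arr[10]=31
[7,9] mid=8 arr[8]=29
[9,9] mid=9 arr[9]=30
Total: 4 comparisons


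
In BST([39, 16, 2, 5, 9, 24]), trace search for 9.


BST root = 39
Search for 9: compare at each node
Path: [39, 16, 2, 5, 9]


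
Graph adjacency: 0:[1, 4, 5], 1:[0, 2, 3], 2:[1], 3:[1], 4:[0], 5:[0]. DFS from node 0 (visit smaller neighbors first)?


DFS stack-based: start with [0]
Visit order: [0, 1, 2, 3, 4, 5]


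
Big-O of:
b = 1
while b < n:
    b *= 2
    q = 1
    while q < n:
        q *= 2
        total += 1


Per nesting level: O(log n) * O(log n) = O((log n)^2)
Complexity: O((log n)^2)


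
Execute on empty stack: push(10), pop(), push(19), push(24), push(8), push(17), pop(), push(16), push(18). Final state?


push(10) -> [10]
pop() returns 10 -> []
push(19) -> [19]
push(24) -> [19, 24]
push(8) -> [19, 24, 8]
push(17) -> [19, 24, 8, 17]
pop() returns 17 -> [19, 24, 8]
push(16) -> [19, 24, 8, 16]
push(18) -> [19, 24, 8, 16, 18]
Final stack (bottom to top): [19, 24, 8, 16, 18]


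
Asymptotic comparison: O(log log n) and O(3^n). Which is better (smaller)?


double-logarithmic grows slower than exponential (base 3)
O(log log n) is asymptotically smaller; O(3^n) grows faster


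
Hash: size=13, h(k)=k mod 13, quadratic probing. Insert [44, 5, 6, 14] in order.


Insertions: 44->slot 5; 5->slot 6; 6->slot 7; 14->slot 1
Table: [None, 14, None, None, None, 44, 5, 6, None, None, None, None, None]


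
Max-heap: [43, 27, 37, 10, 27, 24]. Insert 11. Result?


Append 11: [43, 27, 37, 10, 27, 24, 11]
Bubble up: no swaps needed
Result: [43, 27, 37, 10, 27, 24, 11]


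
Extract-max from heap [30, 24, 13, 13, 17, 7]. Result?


Max = 30
Replace root with last, heapify down
Resulting heap: [24, 17, 13, 13, 7]


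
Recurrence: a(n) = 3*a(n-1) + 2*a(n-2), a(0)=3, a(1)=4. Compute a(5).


Build bottom-up:
...a(3)=62, a(4)=222, a(5)=3*222+2*62=790


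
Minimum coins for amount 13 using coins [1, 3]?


dp[0]=0; dp[i]=1+min(dp[i-c] for c in coins)
...dp[8]=4, dp[9]=3, dp[10]=4, dp[11]=5, dp[12]=4, dp[13]=5
Minimum coins for 13 = 5


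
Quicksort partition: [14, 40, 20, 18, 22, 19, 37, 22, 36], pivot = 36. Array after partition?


Elements <= 36 go left of pivot.
Result: [14, 20, 18, 22, 19, 22, 36, 40, 37], pivot at index 6


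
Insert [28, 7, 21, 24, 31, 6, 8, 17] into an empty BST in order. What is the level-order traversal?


Root = 28; build tree by BST insertion.
Level-Order traversal: [28, 7, 31, 6, 21, 8, 24, 17]


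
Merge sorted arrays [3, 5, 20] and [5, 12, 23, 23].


Compare heads, take smaller each step.
Merged: [3, 5, 5, 12, 20, 23, 23]


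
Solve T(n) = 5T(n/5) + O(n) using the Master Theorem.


a=5, b=5, c=1. log_5(5)=1 = c=1. Case 2: O(n^c log n) = O(n log n)
Complexity: O(n log n)


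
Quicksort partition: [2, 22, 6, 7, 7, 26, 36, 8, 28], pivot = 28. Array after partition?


Elements <= 28 go left of pivot.
Result: [2, 22, 6, 7, 7, 26, 8, 28, 36], pivot at index 7


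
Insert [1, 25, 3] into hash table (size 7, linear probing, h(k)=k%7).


Insertions: 1->slot 1; 25->slot 4; 3->slot 3
Table: [None, 1, None, 3, 25, None, None]


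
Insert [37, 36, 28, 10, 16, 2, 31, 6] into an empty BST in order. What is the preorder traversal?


Root = 37; build tree by BST insertion.
Preorder traversal: [37, 36, 28, 10, 2, 6, 16, 31]


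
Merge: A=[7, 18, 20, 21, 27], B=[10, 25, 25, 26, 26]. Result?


Compare heads, take smaller each step.
Merged: [7, 10, 18, 20, 21, 25, 25, 26, 26, 27]


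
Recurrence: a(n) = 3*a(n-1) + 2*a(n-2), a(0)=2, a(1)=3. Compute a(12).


Build bottom-up:
...a(10)=328393, a(11)=1169589, a(12)=3*1169589+2*328393=4165553


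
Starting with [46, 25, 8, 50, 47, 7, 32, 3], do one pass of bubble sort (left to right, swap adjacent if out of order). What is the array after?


After one pass: [25, 8, 46, 47, 7, 32, 3, 50]


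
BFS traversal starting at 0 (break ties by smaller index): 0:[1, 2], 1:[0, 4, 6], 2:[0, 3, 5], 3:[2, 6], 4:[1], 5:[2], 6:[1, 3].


BFS queue: start with [0]
Visit order: [0, 1, 2, 4, 6, 3, 5]


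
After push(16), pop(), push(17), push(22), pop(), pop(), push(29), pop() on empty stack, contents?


push(16) -> [16]
pop() returns 16 -> []
push(17) -> [17]
push(22) -> [17, 22]
pop() returns 22 -> [17]
pop() returns 17 -> []
push(29) -> [29]
pop() returns 29 -> []
Final stack (bottom to top): []
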